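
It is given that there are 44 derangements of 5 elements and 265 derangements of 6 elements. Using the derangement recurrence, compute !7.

1854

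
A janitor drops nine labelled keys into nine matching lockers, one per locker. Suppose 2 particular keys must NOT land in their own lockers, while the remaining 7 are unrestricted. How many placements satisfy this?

287280

Let A_j be the event that the j-th constrained one is fixed. By inclusion-exclusion over the 2 events:
Σ_{j=0}^{2} (-1)^j C(2,j)(9-j)!
= C(2,0)·9! - C(2,1)·8! + C(2,2)·7!
= 362880 - 80640 + 5040
= 287280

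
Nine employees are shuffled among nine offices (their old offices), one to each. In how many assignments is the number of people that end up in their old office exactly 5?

Pick the 5 fixed positions: C(9,5) = 126 ways.
The other 4 form a derangement: !4 = 9.
Total: 126 × 9 = 1134.

1134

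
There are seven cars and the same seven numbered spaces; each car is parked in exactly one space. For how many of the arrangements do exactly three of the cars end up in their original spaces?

315

Choose which 3 of the 7 are fixed: C(7,3) = 35.
The other 4 form a derangement: !4 = 9.
Total: 35 × 9 = 315.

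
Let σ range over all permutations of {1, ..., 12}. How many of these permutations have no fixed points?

176214841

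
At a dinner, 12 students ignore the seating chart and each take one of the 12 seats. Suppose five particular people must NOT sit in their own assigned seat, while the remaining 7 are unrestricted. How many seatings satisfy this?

312273360

Let A_j be the event that the j-th constrained one is fixed. By inclusion-exclusion over the 5 events:
Σ_{j=0}^{5} (-1)^j C(5,j)(12-j)!
= C(5,0)·12! - C(5,1)·11! + C(5,2)·10! - C(5,3)·9! + C(5,4)·8! - C(5,5)·7!
= 479001600 - 199584000 + 36288000 - 3628800 + 201600 - 5040
= 312273360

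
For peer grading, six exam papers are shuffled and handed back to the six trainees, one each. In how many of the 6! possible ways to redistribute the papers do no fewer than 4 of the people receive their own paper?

Sum C(6,i)·!(6-i) for i = 4..6:
  i=4: C(6,4)·!2 = 15·1 = 15
  i=5: C(6,5)·!1 = 6·0 = 0
  i=6: C(6,6)·!0 = 1·1 = 1
Total = 16.

16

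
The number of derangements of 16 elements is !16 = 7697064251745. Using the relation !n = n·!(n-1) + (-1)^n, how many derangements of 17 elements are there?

130850092279664

!17 = 17·7697064251745 - 1 = 130850092279664.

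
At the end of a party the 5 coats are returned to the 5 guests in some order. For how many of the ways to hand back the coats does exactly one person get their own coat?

Pick the single fixed position: C(5,1) = 5 ways.
The remaining 4 must be deranged: !4 = 9.
Total: 5 × 9 = 45.

45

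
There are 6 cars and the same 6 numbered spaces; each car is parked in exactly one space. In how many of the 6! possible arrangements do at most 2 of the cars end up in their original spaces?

# with exactly i fixed is C(6,i)·!(6-i); sum over i=0..2:
  i=0: C(6,0)·!6 = 1·265 = 265
  i=1: C(6,1)·!5 = 6·44 = 264
  i=2: C(6,2)·!4 = 15·9 = 135
Total = 664.

664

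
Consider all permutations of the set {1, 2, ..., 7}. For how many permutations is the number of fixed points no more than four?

# with exactly i fixed is C(7,i)·!(7-i); sum over i=0..4:
  i=0: C(7,0)·!7 = 1·1854 = 1854
  i=1: C(7,1)·!6 = 7·265 = 1855
  i=2: C(7,2)·!5 = 21·44 = 924
  i=3: C(7,3)·!4 = 35·9 = 315
  i=4: C(7,4)·!3 = 35·2 = 70
Total = 5018.

5018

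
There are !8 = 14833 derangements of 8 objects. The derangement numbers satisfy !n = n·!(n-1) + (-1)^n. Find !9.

!9 = 9·14833 - 1 = 133496.

133496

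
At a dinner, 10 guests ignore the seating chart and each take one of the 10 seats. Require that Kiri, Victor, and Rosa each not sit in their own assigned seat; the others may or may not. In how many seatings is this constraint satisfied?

Let A_j be the event that the j-th constrained one is fixed. By inclusion-exclusion over the 3 events:
Σ_{j=0}^{3} (-1)^j C(3,j)(10-j)!
= C(3,0)·10! - C(3,1)·9! + C(3,2)·8! - C(3,3)·7!
= 3628800 - 1088640 + 120960 - 5040
= 2656080

2656080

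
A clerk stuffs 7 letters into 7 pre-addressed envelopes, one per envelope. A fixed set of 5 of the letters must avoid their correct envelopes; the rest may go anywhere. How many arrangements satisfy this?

2428

Inclusion-exclusion on the 5 forbidden self-matches:
Σ_{j=0}^{5} (-1)^j C(5,j)(7-j)!
= C(5,0)·7! - C(5,1)·6! + C(5,2)·5! - C(5,3)·4! + C(5,4)·3! - C(5,5)·2!
= 5040 - 3600 + 1200 - 240 + 30 - 2
= 2428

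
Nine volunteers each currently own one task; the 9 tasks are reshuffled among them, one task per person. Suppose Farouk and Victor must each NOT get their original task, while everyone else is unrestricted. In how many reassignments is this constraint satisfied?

287280

Let A_j be the event that the j-th constrained one is fixed. By inclusion-exclusion over the 2 events:
Σ_{j=0}^{2} (-1)^j C(2,j)(9-j)!
= C(2,0)·9! - C(2,1)·8! + C(2,2)·7!
= 362880 - 80640 + 5040
= 287280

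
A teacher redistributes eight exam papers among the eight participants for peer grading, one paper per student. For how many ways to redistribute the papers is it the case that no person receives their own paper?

14833

The subfactorial !8 = [8!/e] (nearest integer).
8! = 40320, and 40320/e ≈ 14832.90, so !8 = 14833.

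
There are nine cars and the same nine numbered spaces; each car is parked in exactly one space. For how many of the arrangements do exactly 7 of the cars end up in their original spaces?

36

Pick the 7 fixed positions: C(9,7) = 36 ways.
The other 2 form a derangement: !2 = 1.
Total: 36 × 1 = 36.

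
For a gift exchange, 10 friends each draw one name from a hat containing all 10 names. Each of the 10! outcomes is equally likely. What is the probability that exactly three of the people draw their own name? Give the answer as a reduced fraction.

103/1680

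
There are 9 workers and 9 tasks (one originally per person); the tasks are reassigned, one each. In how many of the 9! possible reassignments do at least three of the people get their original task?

29143

# with exactly i fixed is C(9,i)·!(9-i); sum over i=3..9:
  i=3: C(9,3)·!6 = 84·265 = 22260
  i=4: C(9,4)·!5 = 126·44 = 5544
  i=5: C(9,5)·!4 = 126·9 = 1134
  i=6: C(9,6)·!3 = 84·2 = 168
  i=7: C(9,7)·!2 = 36·1 = 36
  i=8: C(9,8)·!1 = 9·0 = 0
  i=9: C(9,9)·!0 = 1·1 = 1
Total = 29143.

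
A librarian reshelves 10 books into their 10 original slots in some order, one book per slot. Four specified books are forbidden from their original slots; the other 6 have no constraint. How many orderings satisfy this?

2399760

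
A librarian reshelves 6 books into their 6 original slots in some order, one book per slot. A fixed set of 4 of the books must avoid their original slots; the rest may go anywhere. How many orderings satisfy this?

362

Inclusion-exclusion on the 4 forbidden self-matches:
Σ_{j=0}^{4} (-1)^j C(4,j)(6-j)!
= C(4,0)·6! - C(4,1)·5! + C(4,2)·4! - C(4,3)·3! + C(4,4)·2!
= 720 - 480 + 144 - 24 + 2
= 362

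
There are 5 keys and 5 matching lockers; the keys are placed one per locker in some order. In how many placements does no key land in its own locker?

44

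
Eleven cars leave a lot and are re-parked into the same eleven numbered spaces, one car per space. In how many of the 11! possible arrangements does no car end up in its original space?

!11 is the nearest integer to 11!/e.
11! = 39916800, and 39916800/e ≈ 14684570.08, so !11 = 14684570.

14684570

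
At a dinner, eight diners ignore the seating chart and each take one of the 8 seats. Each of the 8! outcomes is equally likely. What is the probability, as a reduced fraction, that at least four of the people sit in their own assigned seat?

Favorable outcomes: Σ_{i≥4} C(8,i)·!(8-i) = 70·9 + 56·2 + 28·1 + 8·0 + 1·1 = 771.
Total outcomes: 8! = 40320.
Probability = 771/40320 = 257/13440.

257/13440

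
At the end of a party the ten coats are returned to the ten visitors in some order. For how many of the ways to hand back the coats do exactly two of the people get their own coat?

667485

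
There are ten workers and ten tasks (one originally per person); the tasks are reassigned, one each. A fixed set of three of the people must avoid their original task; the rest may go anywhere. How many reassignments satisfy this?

2656080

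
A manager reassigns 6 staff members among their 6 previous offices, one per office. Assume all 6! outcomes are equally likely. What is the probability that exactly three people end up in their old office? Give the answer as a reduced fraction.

Favorable outcomes: C(6,3)·!3 = 20·2 = 40.
Total outcomes: 6! = 720.
Probability = 40/720 = 1/18.

1/18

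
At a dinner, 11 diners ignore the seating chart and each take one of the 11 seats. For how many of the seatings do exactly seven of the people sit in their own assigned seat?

Choose which 7 of the 11 are fixed: C(11,7) = 330.
The remaining 4 must be deranged: !4 = 9.
Total: 330 × 9 = 2970.

2970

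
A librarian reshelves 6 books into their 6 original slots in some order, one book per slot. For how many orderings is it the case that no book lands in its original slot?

265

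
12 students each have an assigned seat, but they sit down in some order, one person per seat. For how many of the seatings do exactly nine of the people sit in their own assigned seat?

Choose which 9 of the 12 are fixed: C(12,9) = 220.
The remaining 3 must be deranged: !3 = 2.
Total: 220 × 2 = 440.

440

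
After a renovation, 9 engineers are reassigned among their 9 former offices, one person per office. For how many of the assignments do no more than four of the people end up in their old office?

Sum C(9,i)·!(9-i) for i = 0..4:
  i=0: C(9,0)·!9 = 1·133496 = 133496
  i=1: C(9,1)·!8 = 9·14833 = 133497
  i=2: C(9,2)·!7 = 36·1854 = 66744
  i=3: C(9,3)·!6 = 84·265 = 22260
  i=4: C(9,4)·!5 = 126·44 = 5544
Total = 361541.

361541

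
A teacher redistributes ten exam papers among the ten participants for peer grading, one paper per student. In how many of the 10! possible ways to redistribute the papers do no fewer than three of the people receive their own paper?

Sum C(10,i)·!(10-i) for i = 3..10:
  i=3: C(10,3)·!7 = 120·1854 = 222480
  i=4: C(10,4)·!6 = 210·265 = 55650
  i=5: C(10,5)·!5 = 252·44 = 11088
  i=6: C(10,6)·!4 = 210·9 = 1890
  i=7: C(10,7)·!3 = 120·2 = 240
  i=8: C(10,8)·!2 = 45·1 = 45
  i=9: C(10,9)·!1 = 10·0 = 0
  i=10: C(10,10)·!0 = 1·1 = 1
Total = 291394.

291394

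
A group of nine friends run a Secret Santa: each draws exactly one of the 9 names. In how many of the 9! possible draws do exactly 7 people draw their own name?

36

Pick the 7 fixed positions: C(9,7) = 36 ways.
The remaining 2 must be deranged: !2 = 1.
Total: 36 × 1 = 36.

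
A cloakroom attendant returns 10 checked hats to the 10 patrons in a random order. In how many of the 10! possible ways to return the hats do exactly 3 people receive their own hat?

222480

Pick the 3 fixed positions: C(10,3) = 120 ways.
The remaining 7 must be deranged: !7 = 1854.
Total: 120 × 1854 = 222480.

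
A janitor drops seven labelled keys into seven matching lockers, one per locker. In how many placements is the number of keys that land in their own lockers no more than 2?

4633

Sum C(7,i)·!(7-i) for i = 0..2:
  i=0: C(7,0)·!7 = 1·1854 = 1854
  i=1: C(7,1)·!6 = 7·265 = 1855
  i=2: C(7,2)·!5 = 21·44 = 924
Total = 4633.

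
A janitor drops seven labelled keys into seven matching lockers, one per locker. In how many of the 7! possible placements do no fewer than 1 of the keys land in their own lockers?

3186

Sum C(7,i)·!(7-i) for i = 1..7:
  i=1: C(7,1)·!6 = 7·265 = 1855
  i=2: C(7,2)·!5 = 21·44 = 924
  i=3: C(7,3)·!4 = 35·9 = 315
  i=4: C(7,4)·!3 = 35·2 = 70
  i=5: C(7,5)·!2 = 21·1 = 21
  i=6: C(7,6)·!1 = 7·0 = 0
  i=7: C(7,7)·!0 = 1·1 = 1
Total = 3186.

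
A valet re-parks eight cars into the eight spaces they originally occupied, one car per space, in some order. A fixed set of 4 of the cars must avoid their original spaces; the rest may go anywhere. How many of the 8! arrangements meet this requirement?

24024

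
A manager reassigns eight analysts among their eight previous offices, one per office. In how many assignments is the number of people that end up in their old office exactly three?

2464

Pick the 3 fixed positions: C(8,3) = 56 ways.
The remaining 5 must be deranged: !5 = 44.
Total: 56 × 44 = 2464.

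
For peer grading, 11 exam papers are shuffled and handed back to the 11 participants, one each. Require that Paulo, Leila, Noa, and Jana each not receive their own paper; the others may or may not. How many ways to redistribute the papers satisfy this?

27422640

Inclusion-exclusion on the 4 forbidden self-matches:
Σ_{j=0}^{4} (-1)^j C(4,j)(11-j)!
= C(4,0)·11! - C(4,1)·10! + C(4,2)·9! - C(4,3)·8! + C(4,4)·7!
= 39916800 - 14515200 + 2177280 - 161280 + 5040
= 27422640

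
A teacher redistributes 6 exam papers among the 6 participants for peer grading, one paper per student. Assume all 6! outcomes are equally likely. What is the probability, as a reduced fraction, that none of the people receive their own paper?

Favorable outcomes: !6 = 265.
Total outcomes: 6! = 720.
Probability = 265/720 = 53/144.

53/144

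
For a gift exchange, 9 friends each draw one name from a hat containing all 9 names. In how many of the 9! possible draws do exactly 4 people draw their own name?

5544

Choose which 4 of the 9 are fixed: C(9,4) = 126.
The remaining 5 must be deranged: !5 = 44.
Total: 126 × 44 = 5544.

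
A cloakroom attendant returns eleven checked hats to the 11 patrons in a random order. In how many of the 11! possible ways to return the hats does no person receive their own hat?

14684570

!11 is the nearest integer to 11!/e.
11! = 39916800, and 39916800/e ≈ 14684570.08, so !11 = 14684570.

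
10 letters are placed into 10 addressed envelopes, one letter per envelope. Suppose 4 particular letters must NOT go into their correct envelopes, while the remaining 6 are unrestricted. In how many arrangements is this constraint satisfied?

2399760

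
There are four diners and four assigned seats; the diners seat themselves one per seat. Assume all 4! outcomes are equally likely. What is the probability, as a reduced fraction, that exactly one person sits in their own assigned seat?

1/3

Favorable outcomes: C(4,1)·!3 = 4·2 = 8.
Total outcomes: 4! = 24.
Probability = 8/24 = 1/3.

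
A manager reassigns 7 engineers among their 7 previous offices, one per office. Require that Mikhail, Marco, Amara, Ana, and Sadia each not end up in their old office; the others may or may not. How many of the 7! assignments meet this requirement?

Inclusion-exclusion on the 5 forbidden self-matches:
Σ_{j=0}^{5} (-1)^j C(5,j)(7-j)!
= C(5,0)·7! - C(5,1)·6! + C(5,2)·5! - C(5,3)·4! + C(5,4)·3! - C(5,5)·2!
= 5040 - 3600 + 1200 - 240 + 30 - 2
= 2428

2428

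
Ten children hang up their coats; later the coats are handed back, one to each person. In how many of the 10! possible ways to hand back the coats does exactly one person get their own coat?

1334960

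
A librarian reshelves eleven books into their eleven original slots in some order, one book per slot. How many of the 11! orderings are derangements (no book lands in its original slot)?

14684570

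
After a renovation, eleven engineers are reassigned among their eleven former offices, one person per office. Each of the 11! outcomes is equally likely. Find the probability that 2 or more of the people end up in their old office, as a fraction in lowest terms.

Favorable outcomes: Σ_{i≥2} C(11,i)·!(11-i) = 55·133496 + 165·14833 + 330·1854 + 462·265 + 462·44 + 330·9 + 165·2 + 55·1 + 11·0 + 1·1 = 10547659.
Total outcomes: 11! = 39916800.
Probability = 10547659/39916800 = 10547659/39916800.

10547659/39916800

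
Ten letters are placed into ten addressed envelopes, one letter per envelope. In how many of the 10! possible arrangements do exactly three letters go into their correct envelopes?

222480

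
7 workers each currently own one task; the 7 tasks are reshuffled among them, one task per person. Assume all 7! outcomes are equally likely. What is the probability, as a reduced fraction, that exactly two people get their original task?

Favorable outcomes: C(7,2)·!5 = 21·44 = 924.
Total outcomes: 7! = 5040.
Probability = 924/5040 = 11/60.

11/60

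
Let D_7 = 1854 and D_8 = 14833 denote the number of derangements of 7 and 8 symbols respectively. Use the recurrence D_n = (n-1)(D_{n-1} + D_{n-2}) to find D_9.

133496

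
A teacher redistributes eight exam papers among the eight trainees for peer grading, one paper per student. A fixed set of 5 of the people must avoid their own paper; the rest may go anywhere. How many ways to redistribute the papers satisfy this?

21234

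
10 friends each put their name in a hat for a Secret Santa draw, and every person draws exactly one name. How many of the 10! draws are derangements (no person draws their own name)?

By inclusion-exclusion, !10 = Σ (-1)^k · 10!/k! for k=0..10
= 10! - 10!/1! + 10!/2! - 10!/3! + 10!/4! - 10!/5! + 10!/6! - 10!/7! + 10!/8! - 10!/9! + 10!/10!
= 3628800 - 3628800 + 1814400 - 604800 + 151200 - 30240 + 5040 - 720 + 90 - 10 + 1
= 1334961

1334961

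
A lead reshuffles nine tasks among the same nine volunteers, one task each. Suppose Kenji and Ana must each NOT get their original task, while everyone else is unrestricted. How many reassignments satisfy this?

287280

Let A_j be the event that the j-th constrained one is fixed. By inclusion-exclusion over the 2 events:
Σ_{j=0}^{2} (-1)^j C(2,j)(9-j)!
= C(2,0)·9! - C(2,1)·8! + C(2,2)·7!
= 362880 - 80640 + 5040
= 287280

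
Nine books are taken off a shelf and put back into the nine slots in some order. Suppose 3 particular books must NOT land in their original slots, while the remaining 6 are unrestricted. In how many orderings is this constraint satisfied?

256320

Inclusion-exclusion on the 3 forbidden self-matches:
Σ_{j=0}^{3} (-1)^j C(3,j)(9-j)!
= C(3,0)·9! - C(3,1)·8! + C(3,2)·7! - C(3,3)·6!
= 362880 - 120960 + 15120 - 720
= 256320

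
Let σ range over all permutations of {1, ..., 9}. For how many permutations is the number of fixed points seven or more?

37

Sum C(9,i)·!(9-i) for i = 7..9:
  i=7: C(9,7)·!2 = 36·1 = 36
  i=8: C(9,8)·!1 = 9·0 = 0
  i=9: C(9,9)·!0 = 1·1 = 1
Total = 37.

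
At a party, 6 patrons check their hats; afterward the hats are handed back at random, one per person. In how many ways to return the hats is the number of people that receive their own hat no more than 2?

Sum C(6,i)·!(6-i) for i = 0..2:
  i=0: C(6,0)·!6 = 1·265 = 265
  i=1: C(6,1)·!5 = 6·44 = 264
  i=2: C(6,2)·!4 = 15·9 = 135
Total = 664.

664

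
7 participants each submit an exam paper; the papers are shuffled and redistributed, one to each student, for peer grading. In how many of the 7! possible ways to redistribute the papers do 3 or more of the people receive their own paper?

# with exactly i fixed is C(7,i)·!(7-i); sum over i=3..7:
  i=3: C(7,3)·!4 = 35·9 = 315
  i=4: C(7,4)·!3 = 35·2 = 70
  i=5: C(7,5)·!2 = 21·1 = 21
  i=6: C(7,6)·!1 = 7·0 = 0
  i=7: C(7,7)·!0 = 1·1 = 1
Total = 407.

407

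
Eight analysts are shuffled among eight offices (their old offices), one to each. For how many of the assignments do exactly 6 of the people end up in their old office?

Choose which 6 of the 8 are fixed: C(8,6) = 28.
The other 2 form a derangement: !2 = 1.
Total: 28 × 1 = 28.

28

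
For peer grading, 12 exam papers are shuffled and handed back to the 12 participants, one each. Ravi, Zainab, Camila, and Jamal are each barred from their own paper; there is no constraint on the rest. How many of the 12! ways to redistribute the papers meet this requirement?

Let A_j be the event that the j-th constrained one is fixed. By inclusion-exclusion over the 4 events:
Σ_{j=0}^{4} (-1)^j C(4,j)(12-j)!
= C(4,0)·12! - C(4,1)·11! + C(4,2)·10! - C(4,3)·9! + C(4,4)·8!
= 479001600 - 159667200 + 21772800 - 1451520 + 40320
= 339696000

339696000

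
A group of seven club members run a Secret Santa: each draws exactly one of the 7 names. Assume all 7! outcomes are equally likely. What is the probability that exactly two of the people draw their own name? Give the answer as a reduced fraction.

11/60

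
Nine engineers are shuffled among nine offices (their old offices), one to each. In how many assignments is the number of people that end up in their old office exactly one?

133497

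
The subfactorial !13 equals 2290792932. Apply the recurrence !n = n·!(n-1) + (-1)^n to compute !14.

32071101049

!14 = 14·2290792932 + 1 = 32071101049.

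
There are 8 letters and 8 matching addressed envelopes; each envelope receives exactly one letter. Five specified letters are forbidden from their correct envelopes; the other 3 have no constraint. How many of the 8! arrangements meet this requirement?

21234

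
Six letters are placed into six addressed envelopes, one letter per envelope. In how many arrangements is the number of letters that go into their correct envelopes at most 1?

# with exactly i fixed is C(6,i)·!(6-i); sum over i=0..1:
  i=0: C(6,0)·!6 = 1·265 = 265
  i=1: C(6,1)·!5 = 6·44 = 264
Total = 529.

529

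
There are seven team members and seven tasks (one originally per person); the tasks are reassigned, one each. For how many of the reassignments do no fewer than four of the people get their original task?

# with exactly i fixed is C(7,i)·!(7-i); sum over i=4..7:
  i=4: C(7,4)·!3 = 35·2 = 70
  i=5: C(7,5)·!2 = 21·1 = 21
  i=6: C(7,6)·!1 = 7·0 = 0
  i=7: C(7,7)·!0 = 1·1 = 1
Total = 92.

92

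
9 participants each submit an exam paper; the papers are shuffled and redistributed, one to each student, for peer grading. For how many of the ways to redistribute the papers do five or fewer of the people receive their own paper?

362675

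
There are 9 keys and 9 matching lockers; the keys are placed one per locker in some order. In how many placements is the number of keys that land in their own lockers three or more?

29143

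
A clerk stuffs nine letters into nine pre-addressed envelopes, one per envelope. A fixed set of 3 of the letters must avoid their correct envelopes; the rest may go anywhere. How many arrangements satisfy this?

256320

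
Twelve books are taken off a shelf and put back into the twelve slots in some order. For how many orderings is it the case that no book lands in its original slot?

Use !n = (n-1)(!(n-1) + !(n-2)).
!12 = 11·(14684570 + 1334961) = 11·16019531 = 176214841

176214841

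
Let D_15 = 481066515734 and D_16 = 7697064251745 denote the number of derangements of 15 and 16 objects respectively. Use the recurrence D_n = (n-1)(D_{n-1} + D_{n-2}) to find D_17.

D_17 = (17-1)·(D_16 + D_15) = 16·(7697064251745 + 481066515734) = 16·8178130767479 = 130850092279664.

130850092279664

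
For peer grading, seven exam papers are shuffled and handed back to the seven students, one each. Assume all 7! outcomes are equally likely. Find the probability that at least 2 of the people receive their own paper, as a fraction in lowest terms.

1331/5040

Favorable outcomes: Σ_{i≥2} C(7,i)·!(7-i) = 21·44 + 35·9 + 35·2 + 21·1 + 7·0 + 1·1 = 1331.
Total outcomes: 7! = 5040.
Probability = 1331/5040 = 1331/5040.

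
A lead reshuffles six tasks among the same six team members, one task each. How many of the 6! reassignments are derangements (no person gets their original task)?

!6 = 6! · Σ_{k=0}^{6} (-1)^k/k!
= 6! - 6!/1! + 6!/2! - 6!/3! + 6!/4! - 6!/5! + 6!/6!
= 720 - 720 + 360 - 120 + 30 - 6 + 1
= 265

265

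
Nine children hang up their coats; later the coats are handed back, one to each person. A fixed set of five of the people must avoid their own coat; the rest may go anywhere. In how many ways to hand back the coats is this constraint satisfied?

205056

Inclusion-exclusion on the 5 forbidden self-matches:
Σ_{j=0}^{5} (-1)^j C(5,j)(9-j)!
= C(5,0)·9! - C(5,1)·8! + C(5,2)·7! - C(5,3)·6! + C(5,4)·5! - C(5,5)·4!
= 362880 - 201600 + 50400 - 7200 + 600 - 24
= 205056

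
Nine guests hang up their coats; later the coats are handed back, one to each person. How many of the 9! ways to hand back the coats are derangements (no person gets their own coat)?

133496

Use !n = (n-1)(!(n-1) + !(n-2)).
!9 = 8·(14833 + 1854) = 8·16687 = 133496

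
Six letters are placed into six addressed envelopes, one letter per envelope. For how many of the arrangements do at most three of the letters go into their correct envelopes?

704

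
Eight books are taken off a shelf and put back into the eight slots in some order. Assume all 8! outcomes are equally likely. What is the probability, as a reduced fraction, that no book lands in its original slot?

2119/5760

Favorable outcomes: !8 = 14833.
Total outcomes: 8! = 40320.
Probability = 14833/40320 = 2119/5760.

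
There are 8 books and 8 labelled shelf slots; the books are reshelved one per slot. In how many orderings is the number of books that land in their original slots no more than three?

# with exactly i fixed is C(8,i)·!(8-i); sum over i=0..3:
  i=0: C(8,0)·!8 = 1·14833 = 14833
  i=1: C(8,1)·!7 = 8·1854 = 14832
  i=2: C(8,2)·!6 = 28·265 = 7420
  i=3: C(8,3)·!5 = 56·44 = 2464
Total = 39549.

39549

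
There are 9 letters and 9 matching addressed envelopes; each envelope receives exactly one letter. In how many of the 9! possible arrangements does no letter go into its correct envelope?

133496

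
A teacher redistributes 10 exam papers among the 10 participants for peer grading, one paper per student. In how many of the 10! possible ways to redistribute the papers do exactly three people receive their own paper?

222480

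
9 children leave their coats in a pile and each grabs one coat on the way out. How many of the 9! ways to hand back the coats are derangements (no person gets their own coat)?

133496

By inclusion-exclusion, !9 = Σ (-1)^k · 9!/k! for k=0..9
= 9! - 9!/1! + 9!/2! - 9!/3! + 9!/4! - 9!/5! + 9!/6! - 9!/7! + 9!/8! - 9!/9!
= 362880 - 362880 + 181440 - 60480 + 15120 - 3024 + 504 - 72 + 9 - 1
= 133496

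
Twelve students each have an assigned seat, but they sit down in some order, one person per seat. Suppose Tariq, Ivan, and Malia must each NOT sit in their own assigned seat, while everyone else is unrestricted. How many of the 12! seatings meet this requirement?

369774720

Let A_j be the event that the j-th constrained one is fixed. By inclusion-exclusion over the 3 events:
Σ_{j=0}^{3} (-1)^j C(3,j)(12-j)!
= C(3,0)·12! - C(3,1)·11! + C(3,2)·10! - C(3,3)·9!
= 479001600 - 119750400 + 10886400 - 362880
= 369774720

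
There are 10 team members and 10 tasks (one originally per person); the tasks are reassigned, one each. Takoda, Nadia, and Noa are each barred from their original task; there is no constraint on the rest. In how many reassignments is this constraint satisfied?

Let A_j be the event that the j-th constrained one is fixed. By inclusion-exclusion over the 3 events:
Σ_{j=0}^{3} (-1)^j C(3,j)(10-j)!
= C(3,0)·10! - C(3,1)·9! + C(3,2)·8! - C(3,3)·7!
= 3628800 - 1088640 + 120960 - 5040
= 2656080

2656080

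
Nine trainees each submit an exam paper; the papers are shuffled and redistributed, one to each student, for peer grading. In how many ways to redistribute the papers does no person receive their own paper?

133496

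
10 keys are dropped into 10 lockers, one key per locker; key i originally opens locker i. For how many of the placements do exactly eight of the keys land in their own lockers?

45

Pick the 8 fixed positions: C(10,8) = 45 ways.
The remaining 2 must be deranged: !2 = 1.
Total: 45 × 1 = 45.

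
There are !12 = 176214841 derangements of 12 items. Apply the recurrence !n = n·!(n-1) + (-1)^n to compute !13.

!13 = 13·176214841 - 1 = 2290792932.

2290792932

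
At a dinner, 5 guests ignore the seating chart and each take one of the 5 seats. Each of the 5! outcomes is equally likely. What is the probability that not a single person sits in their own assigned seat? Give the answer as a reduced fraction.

Favorable outcomes: !5 = 44.
Total outcomes: 5! = 120.
Probability = 44/120 = 11/30.

11/30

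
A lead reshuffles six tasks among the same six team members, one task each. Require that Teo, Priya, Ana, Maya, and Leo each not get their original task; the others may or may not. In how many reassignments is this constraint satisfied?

309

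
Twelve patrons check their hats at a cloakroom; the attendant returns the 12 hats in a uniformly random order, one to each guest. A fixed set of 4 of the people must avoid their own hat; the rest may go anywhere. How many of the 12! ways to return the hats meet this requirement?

339696000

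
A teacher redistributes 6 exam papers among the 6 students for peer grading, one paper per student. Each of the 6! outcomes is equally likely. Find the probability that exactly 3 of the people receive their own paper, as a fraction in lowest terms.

1/18

Favorable outcomes: C(6,3)·!3 = 20·2 = 40.
Total outcomes: 6! = 720.
Probability = 40/720 = 1/18.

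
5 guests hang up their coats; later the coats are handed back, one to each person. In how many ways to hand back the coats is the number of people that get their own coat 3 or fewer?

# with exactly i fixed is C(5,i)·!(5-i); sum over i=0..3:
  i=0: C(5,0)·!5 = 1·44 = 44
  i=1: C(5,1)·!4 = 5·9 = 45
  i=2: C(5,2)·!3 = 10·2 = 20
  i=3: C(5,3)·!2 = 10·1 = 10
Total = 119.

119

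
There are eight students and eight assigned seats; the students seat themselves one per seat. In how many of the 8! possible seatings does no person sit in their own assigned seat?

The subfactorial !8 = [8!/e] (nearest integer).
8! = 40320, and 40320/e ≈ 14832.90, so !8 = 14833.

14833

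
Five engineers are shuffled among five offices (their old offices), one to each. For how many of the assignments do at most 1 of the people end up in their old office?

Sum C(5,i)·!(5-i) for i = 0..1:
  i=0: C(5,0)·!5 = 1·44 = 44
  i=1: C(5,1)·!4 = 5·9 = 45
Total = 89.

89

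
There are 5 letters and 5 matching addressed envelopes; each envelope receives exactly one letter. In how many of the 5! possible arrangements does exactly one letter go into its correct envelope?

45

Pick the single fixed position: C(5,1) = 5 ways.
The other 4 form a derangement: !4 = 9.
Total: 5 × 9 = 45.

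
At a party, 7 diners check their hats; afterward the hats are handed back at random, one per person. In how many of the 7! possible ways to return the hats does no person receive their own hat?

1854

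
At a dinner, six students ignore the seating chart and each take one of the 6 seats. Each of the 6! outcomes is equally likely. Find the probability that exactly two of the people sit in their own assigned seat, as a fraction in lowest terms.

Favorable outcomes: C(6,2)·!4 = 15·9 = 135.
Total outcomes: 6! = 720.
Probability = 135/720 = 3/16.

3/16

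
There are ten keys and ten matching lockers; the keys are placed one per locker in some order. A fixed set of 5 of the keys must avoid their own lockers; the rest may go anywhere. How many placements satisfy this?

2170680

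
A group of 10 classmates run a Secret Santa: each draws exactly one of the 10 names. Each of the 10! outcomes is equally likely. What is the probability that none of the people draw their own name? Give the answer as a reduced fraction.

16481/44800

Favorable outcomes: !10 = 1334961.
Total outcomes: 10! = 3628800.
Probability = 1334961/3628800 = 16481/44800.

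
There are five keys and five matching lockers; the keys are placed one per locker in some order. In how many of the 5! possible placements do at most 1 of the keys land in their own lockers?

89

Sum C(5,i)·!(5-i) for i = 0..1:
  i=0: C(5,0)·!5 = 1·44 = 44
  i=1: C(5,1)·!4 = 5·9 = 45
Total = 89.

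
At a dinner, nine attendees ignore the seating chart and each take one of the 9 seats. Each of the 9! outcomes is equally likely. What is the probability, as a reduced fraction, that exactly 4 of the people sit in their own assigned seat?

Favorable outcomes: C(9,4)·!5 = 126·44 = 5544.
Total outcomes: 9! = 362880.
Probability = 5544/362880 = 11/720.

11/720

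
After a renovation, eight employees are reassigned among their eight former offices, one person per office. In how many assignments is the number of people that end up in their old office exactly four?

Pick the 4 fixed positions: C(8,4) = 70 ways.
The other 4 form a derangement: !4 = 9.
Total: 70 × 9 = 630.

630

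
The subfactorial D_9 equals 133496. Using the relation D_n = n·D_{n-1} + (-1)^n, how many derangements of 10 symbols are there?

1334961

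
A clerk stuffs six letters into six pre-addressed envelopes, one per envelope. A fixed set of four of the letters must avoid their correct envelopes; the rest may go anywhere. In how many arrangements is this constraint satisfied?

362

Inclusion-exclusion on the 4 forbidden self-matches:
Σ_{j=0}^{4} (-1)^j C(4,j)(6-j)!
= C(4,0)·6! - C(4,1)·5! + C(4,2)·4! - C(4,3)·3! + C(4,4)·2!
= 720 - 480 + 144 - 24 + 2
= 362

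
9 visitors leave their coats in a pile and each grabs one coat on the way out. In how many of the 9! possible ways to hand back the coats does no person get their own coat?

!9 is the nearest integer to 9!/e.
9! = 362880, and 362880/e ≈ 133496.09, so !9 = 133496.

133496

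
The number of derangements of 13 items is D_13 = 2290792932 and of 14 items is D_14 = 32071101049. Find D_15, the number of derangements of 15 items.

481066515734

D_15 = (15-1)·(D_14 + D_13) = 14·(32071101049 + 2290792932) = 14·34361893981 = 481066515734.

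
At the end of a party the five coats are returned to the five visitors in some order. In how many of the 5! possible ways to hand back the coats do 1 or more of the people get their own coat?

76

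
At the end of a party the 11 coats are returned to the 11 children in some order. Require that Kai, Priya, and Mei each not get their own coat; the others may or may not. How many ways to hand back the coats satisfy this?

30078720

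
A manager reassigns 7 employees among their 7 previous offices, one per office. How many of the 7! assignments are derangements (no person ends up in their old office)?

The subfactorial !7 = [7!/e] (nearest integer).
7! = 5040, and 5040/e ≈ 1854.11, so !7 = 1854.

1854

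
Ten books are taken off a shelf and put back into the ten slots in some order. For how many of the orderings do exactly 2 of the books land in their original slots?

667485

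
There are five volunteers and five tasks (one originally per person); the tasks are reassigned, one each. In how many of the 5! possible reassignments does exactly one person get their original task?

Pick the single fixed position: C(5,1) = 5 ways.
The other 4 form a derangement: !4 = 9.
Total: 5 × 9 = 45.

45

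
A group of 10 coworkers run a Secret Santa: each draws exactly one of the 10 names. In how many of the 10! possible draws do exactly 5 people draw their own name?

11088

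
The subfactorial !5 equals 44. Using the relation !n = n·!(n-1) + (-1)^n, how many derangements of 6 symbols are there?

!6 = 6·44 + 1 = 265.

265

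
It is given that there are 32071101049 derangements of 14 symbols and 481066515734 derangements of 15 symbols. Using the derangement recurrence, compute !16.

7697064251745

!16 = (16-1)·(!15 + !14) = 15·(481066515734 + 32071101049) = 15·513137616783 = 7697064251745.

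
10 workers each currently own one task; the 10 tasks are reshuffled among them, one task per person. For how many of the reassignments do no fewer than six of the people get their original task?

2176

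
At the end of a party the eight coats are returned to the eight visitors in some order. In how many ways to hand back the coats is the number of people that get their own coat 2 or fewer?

37085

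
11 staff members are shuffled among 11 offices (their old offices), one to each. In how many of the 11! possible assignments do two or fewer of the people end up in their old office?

Sum C(11,i)·!(11-i) for i = 0..2:
  i=0: C(11,0)·!11 = 1·14684570 = 14684570
  i=1: C(11,1)·!10 = 11·1334961 = 14684571
  i=2: C(11,2)·!9 = 55·133496 = 7342280
Total = 36711421.

36711421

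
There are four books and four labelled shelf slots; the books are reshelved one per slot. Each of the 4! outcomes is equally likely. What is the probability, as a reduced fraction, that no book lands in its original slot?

Favorable outcomes: !4 = 9.
Total outcomes: 4! = 24.
Probability = 9/24 = 3/8.

3/8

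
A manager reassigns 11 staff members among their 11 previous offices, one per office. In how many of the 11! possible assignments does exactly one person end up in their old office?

14684571

Choose which one of the 11 is fixed: C(11,1) = 11.
The other 10 form a derangement: !10 = 1334961.
Total: 11 × 1334961 = 14684571.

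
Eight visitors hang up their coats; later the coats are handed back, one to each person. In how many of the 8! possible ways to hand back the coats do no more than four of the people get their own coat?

Sum C(8,i)·!(8-i) for i = 0..4:
  i=0: C(8,0)·!8 = 1·14833 = 14833
  i=1: C(8,1)·!7 = 8·1854 = 14832
  i=2: C(8,2)·!6 = 28·265 = 7420
  i=3: C(8,3)·!5 = 56·44 = 2464
  i=4: C(8,4)·!4 = 70·9 = 630
Total = 40179.

40179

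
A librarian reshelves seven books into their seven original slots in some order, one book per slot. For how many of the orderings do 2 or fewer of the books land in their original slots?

Sum C(7,i)·!(7-i) for i = 0..2:
  i=0: C(7,0)·!7 = 1·1854 = 1854
  i=1: C(7,1)·!6 = 7·265 = 1855
  i=2: C(7,2)·!5 = 21·44 = 924
Total = 4633.

4633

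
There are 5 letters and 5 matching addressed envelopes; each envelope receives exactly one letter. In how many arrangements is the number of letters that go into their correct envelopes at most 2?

109

# with exactly i fixed is C(5,i)·!(5-i); sum over i=0..2:
  i=0: C(5,0)·!5 = 1·44 = 44
  i=1: C(5,1)·!4 = 5·9 = 45
  i=2: C(5,2)·!3 = 10·2 = 20
Total = 109.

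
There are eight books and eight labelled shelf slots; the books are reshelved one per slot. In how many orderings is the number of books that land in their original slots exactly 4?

Pick the 4 fixed positions: C(8,4) = 70 ways.
The remaining 4 must be deranged: !4 = 9.
Total: 70 × 9 = 630.

630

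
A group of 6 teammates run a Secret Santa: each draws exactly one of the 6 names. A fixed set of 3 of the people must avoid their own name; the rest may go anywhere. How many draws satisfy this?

426

Inclusion-exclusion on the 3 forbidden self-matches:
Σ_{j=0}^{3} (-1)^j C(3,j)(6-j)!
= C(3,0)·6! - C(3,1)·5! + C(3,2)·4! - C(3,3)·3!
= 720 - 360 + 72 - 6
= 426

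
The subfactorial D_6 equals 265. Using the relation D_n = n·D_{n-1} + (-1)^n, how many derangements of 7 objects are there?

1854

D_7 = 7·265 - 1 = 1854.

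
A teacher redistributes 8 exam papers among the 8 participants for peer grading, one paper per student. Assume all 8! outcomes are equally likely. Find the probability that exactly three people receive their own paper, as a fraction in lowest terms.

Favorable outcomes: C(8,3)·!5 = 56·44 = 2464.
Total outcomes: 8! = 40320.
Probability = 2464/40320 = 11/180.

11/180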